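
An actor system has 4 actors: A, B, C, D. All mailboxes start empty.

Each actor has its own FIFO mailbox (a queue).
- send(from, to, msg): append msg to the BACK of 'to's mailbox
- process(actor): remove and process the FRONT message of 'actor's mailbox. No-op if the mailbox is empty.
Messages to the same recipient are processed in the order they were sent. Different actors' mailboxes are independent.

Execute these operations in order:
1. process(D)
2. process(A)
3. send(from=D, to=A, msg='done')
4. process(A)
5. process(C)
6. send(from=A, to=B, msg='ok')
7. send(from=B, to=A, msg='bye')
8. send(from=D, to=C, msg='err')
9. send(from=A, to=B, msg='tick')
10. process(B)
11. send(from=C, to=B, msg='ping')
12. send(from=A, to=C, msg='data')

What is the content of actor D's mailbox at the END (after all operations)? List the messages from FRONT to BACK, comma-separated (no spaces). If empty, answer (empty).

Answer: (empty)

Derivation:
After 1 (process(D)): A:[] B:[] C:[] D:[]
After 2 (process(A)): A:[] B:[] C:[] D:[]
After 3 (send(from=D, to=A, msg='done')): A:[done] B:[] C:[] D:[]
After 4 (process(A)): A:[] B:[] C:[] D:[]
After 5 (process(C)): A:[] B:[] C:[] D:[]
After 6 (send(from=A, to=B, msg='ok')): A:[] B:[ok] C:[] D:[]
After 7 (send(from=B, to=A, msg='bye')): A:[bye] B:[ok] C:[] D:[]
After 8 (send(from=D, to=C, msg='err')): A:[bye] B:[ok] C:[err] D:[]
After 9 (send(from=A, to=B, msg='tick')): A:[bye] B:[ok,tick] C:[err] D:[]
After 10 (process(B)): A:[bye] B:[tick] C:[err] D:[]
After 11 (send(from=C, to=B, msg='ping')): A:[bye] B:[tick,ping] C:[err] D:[]
After 12 (send(from=A, to=C, msg='data')): A:[bye] B:[tick,ping] C:[err,data] D:[]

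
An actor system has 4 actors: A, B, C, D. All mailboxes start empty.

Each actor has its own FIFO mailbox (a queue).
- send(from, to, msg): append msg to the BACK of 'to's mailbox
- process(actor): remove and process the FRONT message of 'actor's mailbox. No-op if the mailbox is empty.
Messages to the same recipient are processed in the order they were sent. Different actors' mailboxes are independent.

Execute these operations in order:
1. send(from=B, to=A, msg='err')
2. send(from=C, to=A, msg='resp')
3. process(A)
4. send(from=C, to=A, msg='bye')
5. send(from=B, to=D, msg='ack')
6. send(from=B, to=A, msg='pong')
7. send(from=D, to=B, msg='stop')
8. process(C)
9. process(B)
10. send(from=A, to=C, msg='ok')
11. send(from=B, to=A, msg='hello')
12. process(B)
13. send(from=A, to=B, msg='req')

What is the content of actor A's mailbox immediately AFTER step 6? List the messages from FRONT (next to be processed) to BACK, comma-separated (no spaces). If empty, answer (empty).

After 1 (send(from=B, to=A, msg='err')): A:[err] B:[] C:[] D:[]
After 2 (send(from=C, to=A, msg='resp')): A:[err,resp] B:[] C:[] D:[]
After 3 (process(A)): A:[resp] B:[] C:[] D:[]
After 4 (send(from=C, to=A, msg='bye')): A:[resp,bye] B:[] C:[] D:[]
After 5 (send(from=B, to=D, msg='ack')): A:[resp,bye] B:[] C:[] D:[ack]
After 6 (send(from=B, to=A, msg='pong')): A:[resp,bye,pong] B:[] C:[] D:[ack]

resp,bye,pong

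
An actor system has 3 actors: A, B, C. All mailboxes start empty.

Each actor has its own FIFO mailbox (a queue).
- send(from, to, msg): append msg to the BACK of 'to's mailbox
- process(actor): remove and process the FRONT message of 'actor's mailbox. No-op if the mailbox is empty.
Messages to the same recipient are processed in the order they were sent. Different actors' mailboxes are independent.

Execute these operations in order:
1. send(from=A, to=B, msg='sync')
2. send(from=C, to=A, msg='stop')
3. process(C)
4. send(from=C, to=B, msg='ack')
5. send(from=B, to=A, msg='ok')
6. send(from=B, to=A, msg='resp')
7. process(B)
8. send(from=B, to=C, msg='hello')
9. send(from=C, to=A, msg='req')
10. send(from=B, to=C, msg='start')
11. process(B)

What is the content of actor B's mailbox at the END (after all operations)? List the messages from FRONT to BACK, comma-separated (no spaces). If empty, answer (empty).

After 1 (send(from=A, to=B, msg='sync')): A:[] B:[sync] C:[]
After 2 (send(from=C, to=A, msg='stop')): A:[stop] B:[sync] C:[]
After 3 (process(C)): A:[stop] B:[sync] C:[]
After 4 (send(from=C, to=B, msg='ack')): A:[stop] B:[sync,ack] C:[]
After 5 (send(from=B, to=A, msg='ok')): A:[stop,ok] B:[sync,ack] C:[]
After 6 (send(from=B, to=A, msg='resp')): A:[stop,ok,resp] B:[sync,ack] C:[]
After 7 (process(B)): A:[stop,ok,resp] B:[ack] C:[]
After 8 (send(from=B, to=C, msg='hello')): A:[stop,ok,resp] B:[ack] C:[hello]
After 9 (send(from=C, to=A, msg='req')): A:[stop,ok,resp,req] B:[ack] C:[hello]
After 10 (send(from=B, to=C, msg='start')): A:[stop,ok,resp,req] B:[ack] C:[hello,start]
After 11 (process(B)): A:[stop,ok,resp,req] B:[] C:[hello,start]

Answer: (empty)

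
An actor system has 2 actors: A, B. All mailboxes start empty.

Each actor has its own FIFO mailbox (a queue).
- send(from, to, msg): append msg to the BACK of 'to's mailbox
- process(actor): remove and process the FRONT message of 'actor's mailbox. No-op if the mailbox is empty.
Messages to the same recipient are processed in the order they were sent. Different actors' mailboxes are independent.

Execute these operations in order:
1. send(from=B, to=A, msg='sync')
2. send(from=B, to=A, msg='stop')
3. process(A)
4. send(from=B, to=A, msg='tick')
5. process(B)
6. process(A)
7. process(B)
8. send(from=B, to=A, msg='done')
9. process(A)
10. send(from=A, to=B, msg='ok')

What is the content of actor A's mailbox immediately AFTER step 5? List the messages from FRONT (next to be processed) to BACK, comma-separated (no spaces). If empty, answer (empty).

After 1 (send(from=B, to=A, msg='sync')): A:[sync] B:[]
After 2 (send(from=B, to=A, msg='stop')): A:[sync,stop] B:[]
After 3 (process(A)): A:[stop] B:[]
After 4 (send(from=B, to=A, msg='tick')): A:[stop,tick] B:[]
After 5 (process(B)): A:[stop,tick] B:[]

stop,tick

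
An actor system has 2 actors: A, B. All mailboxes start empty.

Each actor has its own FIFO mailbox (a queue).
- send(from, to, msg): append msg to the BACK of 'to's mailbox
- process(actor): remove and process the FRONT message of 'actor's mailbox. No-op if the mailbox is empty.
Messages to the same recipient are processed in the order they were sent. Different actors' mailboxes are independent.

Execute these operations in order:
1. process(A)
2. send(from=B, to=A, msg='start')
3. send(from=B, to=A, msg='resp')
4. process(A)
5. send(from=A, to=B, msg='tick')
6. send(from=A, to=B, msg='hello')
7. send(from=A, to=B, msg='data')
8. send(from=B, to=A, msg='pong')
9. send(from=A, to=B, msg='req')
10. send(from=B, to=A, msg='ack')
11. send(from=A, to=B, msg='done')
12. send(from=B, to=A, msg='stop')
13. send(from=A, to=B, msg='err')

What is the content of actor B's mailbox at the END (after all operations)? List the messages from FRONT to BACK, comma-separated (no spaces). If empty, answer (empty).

Answer: tick,hello,data,req,done,err

Derivation:
After 1 (process(A)): A:[] B:[]
After 2 (send(from=B, to=A, msg='start')): A:[start] B:[]
After 3 (send(from=B, to=A, msg='resp')): A:[start,resp] B:[]
After 4 (process(A)): A:[resp] B:[]
After 5 (send(from=A, to=B, msg='tick')): A:[resp] B:[tick]
After 6 (send(from=A, to=B, msg='hello')): A:[resp] B:[tick,hello]
After 7 (send(from=A, to=B, msg='data')): A:[resp] B:[tick,hello,data]
After 8 (send(from=B, to=A, msg='pong')): A:[resp,pong] B:[tick,hello,data]
After 9 (send(from=A, to=B, msg='req')): A:[resp,pong] B:[tick,hello,data,req]
After 10 (send(from=B, to=A, msg='ack')): A:[resp,pong,ack] B:[tick,hello,data,req]
After 11 (send(from=A, to=B, msg='done')): A:[resp,pong,ack] B:[tick,hello,data,req,done]
After 12 (send(from=B, to=A, msg='stop')): A:[resp,pong,ack,stop] B:[tick,hello,data,req,done]
After 13 (send(from=A, to=B, msg='err')): A:[resp,pong,ack,stop] B:[tick,hello,data,req,done,err]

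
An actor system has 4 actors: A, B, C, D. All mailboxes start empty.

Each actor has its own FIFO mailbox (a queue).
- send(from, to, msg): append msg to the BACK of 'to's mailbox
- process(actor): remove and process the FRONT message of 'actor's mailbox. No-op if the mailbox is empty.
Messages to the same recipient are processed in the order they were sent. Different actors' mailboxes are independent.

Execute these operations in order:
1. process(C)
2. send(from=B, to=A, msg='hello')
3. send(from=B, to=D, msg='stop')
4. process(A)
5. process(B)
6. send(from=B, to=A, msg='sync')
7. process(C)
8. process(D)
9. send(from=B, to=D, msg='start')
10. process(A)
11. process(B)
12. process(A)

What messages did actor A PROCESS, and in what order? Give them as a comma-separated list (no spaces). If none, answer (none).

Answer: hello,sync

Derivation:
After 1 (process(C)): A:[] B:[] C:[] D:[]
After 2 (send(from=B, to=A, msg='hello')): A:[hello] B:[] C:[] D:[]
After 3 (send(from=B, to=D, msg='stop')): A:[hello] B:[] C:[] D:[stop]
After 4 (process(A)): A:[] B:[] C:[] D:[stop]
After 5 (process(B)): A:[] B:[] C:[] D:[stop]
After 6 (send(from=B, to=A, msg='sync')): A:[sync] B:[] C:[] D:[stop]
After 7 (process(C)): A:[sync] B:[] C:[] D:[stop]
After 8 (process(D)): A:[sync] B:[] C:[] D:[]
After 9 (send(from=B, to=D, msg='start')): A:[sync] B:[] C:[] D:[start]
After 10 (process(A)): A:[] B:[] C:[] D:[start]
After 11 (process(B)): A:[] B:[] C:[] D:[start]
After 12 (process(A)): A:[] B:[] C:[] D:[start]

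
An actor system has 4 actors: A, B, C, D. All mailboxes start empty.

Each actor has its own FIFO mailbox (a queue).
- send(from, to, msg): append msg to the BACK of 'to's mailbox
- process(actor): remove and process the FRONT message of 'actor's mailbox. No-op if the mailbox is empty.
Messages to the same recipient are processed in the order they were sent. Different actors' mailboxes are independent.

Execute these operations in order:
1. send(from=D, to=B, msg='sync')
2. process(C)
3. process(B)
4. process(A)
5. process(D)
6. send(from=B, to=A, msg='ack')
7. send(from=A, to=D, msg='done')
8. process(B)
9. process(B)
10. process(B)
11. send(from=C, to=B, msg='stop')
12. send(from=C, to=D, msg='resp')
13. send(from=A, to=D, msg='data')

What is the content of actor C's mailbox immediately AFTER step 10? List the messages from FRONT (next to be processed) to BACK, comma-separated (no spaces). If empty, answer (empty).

After 1 (send(from=D, to=B, msg='sync')): A:[] B:[sync] C:[] D:[]
After 2 (process(C)): A:[] B:[sync] C:[] D:[]
After 3 (process(B)): A:[] B:[] C:[] D:[]
After 4 (process(A)): A:[] B:[] C:[] D:[]
After 5 (process(D)): A:[] B:[] C:[] D:[]
After 6 (send(from=B, to=A, msg='ack')): A:[ack] B:[] C:[] D:[]
After 7 (send(from=A, to=D, msg='done')): A:[ack] B:[] C:[] D:[done]
After 8 (process(B)): A:[ack] B:[] C:[] D:[done]
After 9 (process(B)): A:[ack] B:[] C:[] D:[done]
After 10 (process(B)): A:[ack] B:[] C:[] D:[done]

(empty)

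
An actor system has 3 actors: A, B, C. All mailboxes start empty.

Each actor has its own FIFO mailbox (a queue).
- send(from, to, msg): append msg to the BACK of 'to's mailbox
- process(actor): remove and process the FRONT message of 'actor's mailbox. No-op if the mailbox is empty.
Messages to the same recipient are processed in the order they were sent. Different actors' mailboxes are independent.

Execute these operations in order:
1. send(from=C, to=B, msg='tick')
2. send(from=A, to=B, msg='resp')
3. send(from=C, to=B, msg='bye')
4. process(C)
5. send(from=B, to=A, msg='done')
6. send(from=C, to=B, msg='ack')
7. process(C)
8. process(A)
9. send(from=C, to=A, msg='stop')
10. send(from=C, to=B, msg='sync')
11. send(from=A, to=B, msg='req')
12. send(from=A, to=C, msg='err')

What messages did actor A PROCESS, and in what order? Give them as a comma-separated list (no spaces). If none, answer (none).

Answer: done

Derivation:
After 1 (send(from=C, to=B, msg='tick')): A:[] B:[tick] C:[]
After 2 (send(from=A, to=B, msg='resp')): A:[] B:[tick,resp] C:[]
After 3 (send(from=C, to=B, msg='bye')): A:[] B:[tick,resp,bye] C:[]
After 4 (process(C)): A:[] B:[tick,resp,bye] C:[]
After 5 (send(from=B, to=A, msg='done')): A:[done] B:[tick,resp,bye] C:[]
After 6 (send(from=C, to=B, msg='ack')): A:[done] B:[tick,resp,bye,ack] C:[]
After 7 (process(C)): A:[done] B:[tick,resp,bye,ack] C:[]
After 8 (process(A)): A:[] B:[tick,resp,bye,ack] C:[]
After 9 (send(from=C, to=A, msg='stop')): A:[stop] B:[tick,resp,bye,ack] C:[]
After 10 (send(from=C, to=B, msg='sync')): A:[stop] B:[tick,resp,bye,ack,sync] C:[]
After 11 (send(from=A, to=B, msg='req')): A:[stop] B:[tick,resp,bye,ack,sync,req] C:[]
After 12 (send(from=A, to=C, msg='err')): A:[stop] B:[tick,resp,bye,ack,sync,req] C:[err]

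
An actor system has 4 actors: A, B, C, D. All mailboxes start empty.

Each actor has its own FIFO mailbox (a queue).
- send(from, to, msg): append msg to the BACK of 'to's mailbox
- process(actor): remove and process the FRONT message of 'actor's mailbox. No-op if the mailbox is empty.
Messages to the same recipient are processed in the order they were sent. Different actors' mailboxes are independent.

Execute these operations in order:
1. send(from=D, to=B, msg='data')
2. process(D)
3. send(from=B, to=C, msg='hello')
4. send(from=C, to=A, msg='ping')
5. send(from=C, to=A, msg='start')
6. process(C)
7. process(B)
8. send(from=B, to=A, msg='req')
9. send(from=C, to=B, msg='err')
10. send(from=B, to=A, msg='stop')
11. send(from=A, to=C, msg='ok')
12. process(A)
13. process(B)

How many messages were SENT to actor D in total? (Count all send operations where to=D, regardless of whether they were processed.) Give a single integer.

Answer: 0

Derivation:
After 1 (send(from=D, to=B, msg='data')): A:[] B:[data] C:[] D:[]
After 2 (process(D)): A:[] B:[data] C:[] D:[]
After 3 (send(from=B, to=C, msg='hello')): A:[] B:[data] C:[hello] D:[]
After 4 (send(from=C, to=A, msg='ping')): A:[ping] B:[data] C:[hello] D:[]
After 5 (send(from=C, to=A, msg='start')): A:[ping,start] B:[data] C:[hello] D:[]
After 6 (process(C)): A:[ping,start] B:[data] C:[] D:[]
After 7 (process(B)): A:[ping,start] B:[] C:[] D:[]
After 8 (send(from=B, to=A, msg='req')): A:[ping,start,req] B:[] C:[] D:[]
After 9 (send(from=C, to=B, msg='err')): A:[ping,start,req] B:[err] C:[] D:[]
After 10 (send(from=B, to=A, msg='stop')): A:[ping,start,req,stop] B:[err] C:[] D:[]
After 11 (send(from=A, to=C, msg='ok')): A:[ping,start,req,stop] B:[err] C:[ok] D:[]
After 12 (process(A)): A:[start,req,stop] B:[err] C:[ok] D:[]
After 13 (process(B)): A:[start,req,stop] B:[] C:[ok] D:[]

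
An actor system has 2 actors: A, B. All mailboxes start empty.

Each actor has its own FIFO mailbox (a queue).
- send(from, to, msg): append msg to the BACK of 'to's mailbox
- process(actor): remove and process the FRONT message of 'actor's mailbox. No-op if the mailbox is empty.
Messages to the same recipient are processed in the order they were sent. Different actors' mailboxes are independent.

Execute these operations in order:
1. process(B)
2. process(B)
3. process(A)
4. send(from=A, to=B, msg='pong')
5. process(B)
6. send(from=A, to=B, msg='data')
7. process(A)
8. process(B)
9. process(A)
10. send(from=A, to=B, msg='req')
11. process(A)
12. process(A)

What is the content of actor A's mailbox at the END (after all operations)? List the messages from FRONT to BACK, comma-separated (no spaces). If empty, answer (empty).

After 1 (process(B)): A:[] B:[]
After 2 (process(B)): A:[] B:[]
After 3 (process(A)): A:[] B:[]
After 4 (send(from=A, to=B, msg='pong')): A:[] B:[pong]
After 5 (process(B)): A:[] B:[]
After 6 (send(from=A, to=B, msg='data')): A:[] B:[data]
After 7 (process(A)): A:[] B:[data]
After 8 (process(B)): A:[] B:[]
After 9 (process(A)): A:[] B:[]
After 10 (send(from=A, to=B, msg='req')): A:[] B:[req]
After 11 (process(A)): A:[] B:[req]
After 12 (process(A)): A:[] B:[req]

Answer: (empty)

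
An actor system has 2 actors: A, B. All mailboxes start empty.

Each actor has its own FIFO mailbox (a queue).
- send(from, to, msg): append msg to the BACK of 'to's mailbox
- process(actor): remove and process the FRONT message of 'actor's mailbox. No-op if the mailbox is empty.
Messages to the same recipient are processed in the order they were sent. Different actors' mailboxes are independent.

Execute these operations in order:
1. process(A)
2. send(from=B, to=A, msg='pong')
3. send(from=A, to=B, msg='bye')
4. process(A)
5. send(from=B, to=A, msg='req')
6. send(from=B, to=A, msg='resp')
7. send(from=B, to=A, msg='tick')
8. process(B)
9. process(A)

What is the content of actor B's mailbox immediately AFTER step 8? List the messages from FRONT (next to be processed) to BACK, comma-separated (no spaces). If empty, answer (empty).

After 1 (process(A)): A:[] B:[]
After 2 (send(from=B, to=A, msg='pong')): A:[pong] B:[]
After 3 (send(from=A, to=B, msg='bye')): A:[pong] B:[bye]
After 4 (process(A)): A:[] B:[bye]
After 5 (send(from=B, to=A, msg='req')): A:[req] B:[bye]
After 6 (send(from=B, to=A, msg='resp')): A:[req,resp] B:[bye]
After 7 (send(from=B, to=A, msg='tick')): A:[req,resp,tick] B:[bye]
After 8 (process(B)): A:[req,resp,tick] B:[]

(empty)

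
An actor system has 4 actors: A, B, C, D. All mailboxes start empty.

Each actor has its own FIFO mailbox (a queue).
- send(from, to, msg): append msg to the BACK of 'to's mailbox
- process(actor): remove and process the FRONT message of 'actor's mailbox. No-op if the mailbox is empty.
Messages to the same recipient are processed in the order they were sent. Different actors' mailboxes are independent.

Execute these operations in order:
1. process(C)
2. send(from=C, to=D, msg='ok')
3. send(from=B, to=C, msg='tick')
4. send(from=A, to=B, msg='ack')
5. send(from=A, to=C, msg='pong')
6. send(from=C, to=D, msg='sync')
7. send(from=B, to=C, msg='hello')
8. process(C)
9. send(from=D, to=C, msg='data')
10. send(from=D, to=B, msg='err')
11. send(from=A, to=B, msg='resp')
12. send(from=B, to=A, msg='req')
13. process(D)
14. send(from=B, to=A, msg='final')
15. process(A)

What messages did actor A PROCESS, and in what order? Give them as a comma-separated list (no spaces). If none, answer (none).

Answer: req

Derivation:
After 1 (process(C)): A:[] B:[] C:[] D:[]
After 2 (send(from=C, to=D, msg='ok')): A:[] B:[] C:[] D:[ok]
After 3 (send(from=B, to=C, msg='tick')): A:[] B:[] C:[tick] D:[ok]
After 4 (send(from=A, to=B, msg='ack')): A:[] B:[ack] C:[tick] D:[ok]
After 5 (send(from=A, to=C, msg='pong')): A:[] B:[ack] C:[tick,pong] D:[ok]
After 6 (send(from=C, to=D, msg='sync')): A:[] B:[ack] C:[tick,pong] D:[ok,sync]
After 7 (send(from=B, to=C, msg='hello')): A:[] B:[ack] C:[tick,pong,hello] D:[ok,sync]
After 8 (process(C)): A:[] B:[ack] C:[pong,hello] D:[ok,sync]
After 9 (send(from=D, to=C, msg='data')): A:[] B:[ack] C:[pong,hello,data] D:[ok,sync]
After 10 (send(from=D, to=B, msg='err')): A:[] B:[ack,err] C:[pong,hello,data] D:[ok,sync]
After 11 (send(from=A, to=B, msg='resp')): A:[] B:[ack,err,resp] C:[pong,hello,data] D:[ok,sync]
After 12 (send(from=B, to=A, msg='req')): A:[req] B:[ack,err,resp] C:[pong,hello,data] D:[ok,sync]
After 13 (process(D)): A:[req] B:[ack,err,resp] C:[pong,hello,data] D:[sync]
After 14 (send(from=B, to=A, msg='final')): A:[req,final] B:[ack,err,resp] C:[pong,hello,data] D:[sync]
After 15 (process(A)): A:[final] B:[ack,err,resp] C:[pong,hello,data] D:[sync]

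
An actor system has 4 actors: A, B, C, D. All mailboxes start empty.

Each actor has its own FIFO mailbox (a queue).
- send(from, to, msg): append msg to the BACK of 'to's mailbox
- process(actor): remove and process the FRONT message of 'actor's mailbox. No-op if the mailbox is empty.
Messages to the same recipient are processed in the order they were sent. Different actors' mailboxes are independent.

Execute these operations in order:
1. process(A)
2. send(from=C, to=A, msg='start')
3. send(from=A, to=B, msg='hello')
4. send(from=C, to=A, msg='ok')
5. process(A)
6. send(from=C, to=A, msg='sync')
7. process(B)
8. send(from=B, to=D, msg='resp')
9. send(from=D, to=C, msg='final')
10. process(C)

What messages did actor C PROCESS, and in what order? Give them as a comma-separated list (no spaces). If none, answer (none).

After 1 (process(A)): A:[] B:[] C:[] D:[]
After 2 (send(from=C, to=A, msg='start')): A:[start] B:[] C:[] D:[]
After 3 (send(from=A, to=B, msg='hello')): A:[start] B:[hello] C:[] D:[]
After 4 (send(from=C, to=A, msg='ok')): A:[start,ok] B:[hello] C:[] D:[]
After 5 (process(A)): A:[ok] B:[hello] C:[] D:[]
After 6 (send(from=C, to=A, msg='sync')): A:[ok,sync] B:[hello] C:[] D:[]
After 7 (process(B)): A:[ok,sync] B:[] C:[] D:[]
After 8 (send(from=B, to=D, msg='resp')): A:[ok,sync] B:[] C:[] D:[resp]
After 9 (send(from=D, to=C, msg='final')): A:[ok,sync] B:[] C:[final] D:[resp]
After 10 (process(C)): A:[ok,sync] B:[] C:[] D:[resp]

Answer: final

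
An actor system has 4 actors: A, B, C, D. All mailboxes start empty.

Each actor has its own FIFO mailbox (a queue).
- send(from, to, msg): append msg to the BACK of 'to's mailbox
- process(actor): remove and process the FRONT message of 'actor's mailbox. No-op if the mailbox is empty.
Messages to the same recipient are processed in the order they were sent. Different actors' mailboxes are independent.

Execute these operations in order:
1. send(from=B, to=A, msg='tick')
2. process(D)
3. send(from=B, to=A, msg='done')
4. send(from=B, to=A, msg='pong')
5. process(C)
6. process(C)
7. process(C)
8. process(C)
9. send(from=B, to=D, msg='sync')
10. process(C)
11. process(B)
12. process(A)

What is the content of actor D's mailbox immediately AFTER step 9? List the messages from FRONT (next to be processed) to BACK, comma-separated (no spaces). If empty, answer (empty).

After 1 (send(from=B, to=A, msg='tick')): A:[tick] B:[] C:[] D:[]
After 2 (process(D)): A:[tick] B:[] C:[] D:[]
After 3 (send(from=B, to=A, msg='done')): A:[tick,done] B:[] C:[] D:[]
After 4 (send(from=B, to=A, msg='pong')): A:[tick,done,pong] B:[] C:[] D:[]
After 5 (process(C)): A:[tick,done,pong] B:[] C:[] D:[]
After 6 (process(C)): A:[tick,done,pong] B:[] C:[] D:[]
After 7 (process(C)): A:[tick,done,pong] B:[] C:[] D:[]
After 8 (process(C)): A:[tick,done,pong] B:[] C:[] D:[]
After 9 (send(from=B, to=D, msg='sync')): A:[tick,done,pong] B:[] C:[] D:[sync]

sync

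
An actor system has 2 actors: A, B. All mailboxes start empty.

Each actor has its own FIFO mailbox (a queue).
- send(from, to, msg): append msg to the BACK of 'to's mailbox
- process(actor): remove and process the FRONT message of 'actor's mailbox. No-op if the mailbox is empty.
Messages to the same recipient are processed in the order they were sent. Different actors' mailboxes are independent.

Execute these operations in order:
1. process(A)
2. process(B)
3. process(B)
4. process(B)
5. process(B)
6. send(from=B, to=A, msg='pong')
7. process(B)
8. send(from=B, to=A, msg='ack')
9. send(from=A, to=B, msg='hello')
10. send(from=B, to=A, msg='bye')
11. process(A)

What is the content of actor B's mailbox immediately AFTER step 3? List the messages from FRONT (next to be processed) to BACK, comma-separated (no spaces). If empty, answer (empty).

After 1 (process(A)): A:[] B:[]
After 2 (process(B)): A:[] B:[]
After 3 (process(B)): A:[] B:[]

(empty)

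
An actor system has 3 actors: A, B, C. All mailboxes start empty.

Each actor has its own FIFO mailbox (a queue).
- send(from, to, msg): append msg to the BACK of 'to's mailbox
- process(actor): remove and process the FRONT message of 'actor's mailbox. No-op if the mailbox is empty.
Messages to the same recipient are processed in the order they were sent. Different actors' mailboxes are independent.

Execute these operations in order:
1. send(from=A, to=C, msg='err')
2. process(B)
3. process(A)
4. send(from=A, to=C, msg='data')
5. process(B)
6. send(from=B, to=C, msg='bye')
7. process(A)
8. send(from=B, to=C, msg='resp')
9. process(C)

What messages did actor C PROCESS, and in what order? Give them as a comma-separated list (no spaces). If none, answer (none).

Answer: err

Derivation:
After 1 (send(from=A, to=C, msg='err')): A:[] B:[] C:[err]
After 2 (process(B)): A:[] B:[] C:[err]
After 3 (process(A)): A:[] B:[] C:[err]
After 4 (send(from=A, to=C, msg='data')): A:[] B:[] C:[err,data]
After 5 (process(B)): A:[] B:[] C:[err,data]
After 6 (send(from=B, to=C, msg='bye')): A:[] B:[] C:[err,data,bye]
After 7 (process(A)): A:[] B:[] C:[err,data,bye]
After 8 (send(from=B, to=C, msg='resp')): A:[] B:[] C:[err,data,bye,resp]
After 9 (process(C)): A:[] B:[] C:[data,bye,resp]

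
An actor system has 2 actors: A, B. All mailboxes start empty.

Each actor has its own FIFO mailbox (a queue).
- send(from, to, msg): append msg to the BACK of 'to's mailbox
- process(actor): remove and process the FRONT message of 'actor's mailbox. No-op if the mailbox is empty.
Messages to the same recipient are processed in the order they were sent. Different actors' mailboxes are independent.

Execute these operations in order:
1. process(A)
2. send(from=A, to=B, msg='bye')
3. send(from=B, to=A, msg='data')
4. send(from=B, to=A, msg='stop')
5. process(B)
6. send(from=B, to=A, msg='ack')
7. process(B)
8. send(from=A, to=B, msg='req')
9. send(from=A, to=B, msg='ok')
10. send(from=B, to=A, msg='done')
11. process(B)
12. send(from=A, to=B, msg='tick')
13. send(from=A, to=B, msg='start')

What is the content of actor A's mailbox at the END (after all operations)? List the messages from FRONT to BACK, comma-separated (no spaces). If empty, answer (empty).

After 1 (process(A)): A:[] B:[]
After 2 (send(from=A, to=B, msg='bye')): A:[] B:[bye]
After 3 (send(from=B, to=A, msg='data')): A:[data] B:[bye]
After 4 (send(from=B, to=A, msg='stop')): A:[data,stop] B:[bye]
After 5 (process(B)): A:[data,stop] B:[]
After 6 (send(from=B, to=A, msg='ack')): A:[data,stop,ack] B:[]
After 7 (process(B)): A:[data,stop,ack] B:[]
After 8 (send(from=A, to=B, msg='req')): A:[data,stop,ack] B:[req]
After 9 (send(from=A, to=B, msg='ok')): A:[data,stop,ack] B:[req,ok]
After 10 (send(from=B, to=A, msg='done')): A:[data,stop,ack,done] B:[req,ok]
After 11 (process(B)): A:[data,stop,ack,done] B:[ok]
After 12 (send(from=A, to=B, msg='tick')): A:[data,stop,ack,done] B:[ok,tick]
After 13 (send(from=A, to=B, msg='start')): A:[data,stop,ack,done] B:[ok,tick,start]

Answer: data,stop,ack,done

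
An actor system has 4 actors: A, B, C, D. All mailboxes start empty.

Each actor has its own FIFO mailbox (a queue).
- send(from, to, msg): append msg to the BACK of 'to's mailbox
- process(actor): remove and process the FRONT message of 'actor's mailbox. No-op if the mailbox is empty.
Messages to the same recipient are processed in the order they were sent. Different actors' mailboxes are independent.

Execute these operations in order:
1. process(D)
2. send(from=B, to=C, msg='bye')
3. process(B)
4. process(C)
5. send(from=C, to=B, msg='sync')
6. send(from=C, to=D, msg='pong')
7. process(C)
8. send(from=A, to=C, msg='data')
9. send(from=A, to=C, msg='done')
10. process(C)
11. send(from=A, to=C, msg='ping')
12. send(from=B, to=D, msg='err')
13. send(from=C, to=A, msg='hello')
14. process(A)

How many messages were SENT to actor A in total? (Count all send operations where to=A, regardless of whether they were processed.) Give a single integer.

Answer: 1

Derivation:
After 1 (process(D)): A:[] B:[] C:[] D:[]
After 2 (send(from=B, to=C, msg='bye')): A:[] B:[] C:[bye] D:[]
After 3 (process(B)): A:[] B:[] C:[bye] D:[]
After 4 (process(C)): A:[] B:[] C:[] D:[]
After 5 (send(from=C, to=B, msg='sync')): A:[] B:[sync] C:[] D:[]
After 6 (send(from=C, to=D, msg='pong')): A:[] B:[sync] C:[] D:[pong]
After 7 (process(C)): A:[] B:[sync] C:[] D:[pong]
After 8 (send(from=A, to=C, msg='data')): A:[] B:[sync] C:[data] D:[pong]
After 9 (send(from=A, to=C, msg='done')): A:[] B:[sync] C:[data,done] D:[pong]
After 10 (process(C)): A:[] B:[sync] C:[done] D:[pong]
After 11 (send(from=A, to=C, msg='ping')): A:[] B:[sync] C:[done,ping] D:[pong]
After 12 (send(from=B, to=D, msg='err')): A:[] B:[sync] C:[done,ping] D:[pong,err]
After 13 (send(from=C, to=A, msg='hello')): A:[hello] B:[sync] C:[done,ping] D:[pong,err]
After 14 (process(A)): A:[] B:[sync] C:[done,ping] D:[pong,err]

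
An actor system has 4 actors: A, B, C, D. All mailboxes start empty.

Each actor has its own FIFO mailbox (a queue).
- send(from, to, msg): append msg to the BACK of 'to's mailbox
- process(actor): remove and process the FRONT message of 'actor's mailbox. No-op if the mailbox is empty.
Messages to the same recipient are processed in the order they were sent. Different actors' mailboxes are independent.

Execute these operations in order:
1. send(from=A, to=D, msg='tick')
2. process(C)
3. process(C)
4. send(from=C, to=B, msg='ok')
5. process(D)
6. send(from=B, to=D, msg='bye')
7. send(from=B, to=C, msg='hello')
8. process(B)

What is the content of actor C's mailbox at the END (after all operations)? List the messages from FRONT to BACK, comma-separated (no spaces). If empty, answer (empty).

After 1 (send(from=A, to=D, msg='tick')): A:[] B:[] C:[] D:[tick]
After 2 (process(C)): A:[] B:[] C:[] D:[tick]
After 3 (process(C)): A:[] B:[] C:[] D:[tick]
After 4 (send(from=C, to=B, msg='ok')): A:[] B:[ok] C:[] D:[tick]
After 5 (process(D)): A:[] B:[ok] C:[] D:[]
After 6 (send(from=B, to=D, msg='bye')): A:[] B:[ok] C:[] D:[bye]
After 7 (send(from=B, to=C, msg='hello')): A:[] B:[ok] C:[hello] D:[bye]
After 8 (process(B)): A:[] B:[] C:[hello] D:[bye]

Answer: hello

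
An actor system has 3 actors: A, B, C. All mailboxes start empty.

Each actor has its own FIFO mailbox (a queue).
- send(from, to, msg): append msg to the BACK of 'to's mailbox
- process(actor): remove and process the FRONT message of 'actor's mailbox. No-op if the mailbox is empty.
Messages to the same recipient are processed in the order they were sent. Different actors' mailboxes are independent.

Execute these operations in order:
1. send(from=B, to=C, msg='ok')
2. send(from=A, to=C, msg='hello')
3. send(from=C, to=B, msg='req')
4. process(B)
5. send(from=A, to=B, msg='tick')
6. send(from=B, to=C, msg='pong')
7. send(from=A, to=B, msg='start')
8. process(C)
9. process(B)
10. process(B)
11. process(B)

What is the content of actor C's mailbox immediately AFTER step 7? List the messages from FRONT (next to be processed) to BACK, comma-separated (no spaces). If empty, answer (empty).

After 1 (send(from=B, to=C, msg='ok')): A:[] B:[] C:[ok]
After 2 (send(from=A, to=C, msg='hello')): A:[] B:[] C:[ok,hello]
After 3 (send(from=C, to=B, msg='req')): A:[] B:[req] C:[ok,hello]
After 4 (process(B)): A:[] B:[] C:[ok,hello]
After 5 (send(from=A, to=B, msg='tick')): A:[] B:[tick] C:[ok,hello]
After 6 (send(from=B, to=C, msg='pong')): A:[] B:[tick] C:[ok,hello,pong]
After 7 (send(from=A, to=B, msg='start')): A:[] B:[tick,start] C:[ok,hello,pong]

ok,hello,pong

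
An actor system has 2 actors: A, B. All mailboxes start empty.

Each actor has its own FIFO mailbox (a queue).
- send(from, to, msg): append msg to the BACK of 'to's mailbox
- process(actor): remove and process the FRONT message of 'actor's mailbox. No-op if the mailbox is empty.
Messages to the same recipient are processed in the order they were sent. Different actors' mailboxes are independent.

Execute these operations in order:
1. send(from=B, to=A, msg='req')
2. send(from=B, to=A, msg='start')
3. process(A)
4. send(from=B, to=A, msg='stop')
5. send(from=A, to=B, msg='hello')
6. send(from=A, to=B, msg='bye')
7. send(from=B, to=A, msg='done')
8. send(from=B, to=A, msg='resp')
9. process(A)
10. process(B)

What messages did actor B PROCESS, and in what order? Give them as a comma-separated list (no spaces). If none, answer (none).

Answer: hello

Derivation:
After 1 (send(from=B, to=A, msg='req')): A:[req] B:[]
After 2 (send(from=B, to=A, msg='start')): A:[req,start] B:[]
After 3 (process(A)): A:[start] B:[]
After 4 (send(from=B, to=A, msg='stop')): A:[start,stop] B:[]
After 5 (send(from=A, to=B, msg='hello')): A:[start,stop] B:[hello]
After 6 (send(from=A, to=B, msg='bye')): A:[start,stop] B:[hello,bye]
After 7 (send(from=B, to=A, msg='done')): A:[start,stop,done] B:[hello,bye]
After 8 (send(from=B, to=A, msg='resp')): A:[start,stop,done,resp] B:[hello,bye]
After 9 (process(A)): A:[stop,done,resp] B:[hello,bye]
After 10 (process(B)): A:[stop,done,resp] B:[bye]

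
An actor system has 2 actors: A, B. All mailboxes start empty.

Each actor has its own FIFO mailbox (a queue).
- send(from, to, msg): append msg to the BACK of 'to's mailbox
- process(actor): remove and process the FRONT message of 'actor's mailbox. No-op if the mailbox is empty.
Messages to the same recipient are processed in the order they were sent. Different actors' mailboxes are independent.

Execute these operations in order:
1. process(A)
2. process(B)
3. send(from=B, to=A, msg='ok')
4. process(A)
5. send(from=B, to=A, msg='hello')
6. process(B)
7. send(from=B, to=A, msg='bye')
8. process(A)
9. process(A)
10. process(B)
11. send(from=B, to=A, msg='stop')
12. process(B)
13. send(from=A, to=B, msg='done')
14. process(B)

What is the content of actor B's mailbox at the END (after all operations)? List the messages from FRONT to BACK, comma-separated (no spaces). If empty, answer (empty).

After 1 (process(A)): A:[] B:[]
After 2 (process(B)): A:[] B:[]
After 3 (send(from=B, to=A, msg='ok')): A:[ok] B:[]
After 4 (process(A)): A:[] B:[]
After 5 (send(from=B, to=A, msg='hello')): A:[hello] B:[]
After 6 (process(B)): A:[hello] B:[]
After 7 (send(from=B, to=A, msg='bye')): A:[hello,bye] B:[]
After 8 (process(A)): A:[bye] B:[]
After 9 (process(A)): A:[] B:[]
After 10 (process(B)): A:[] B:[]
After 11 (send(from=B, to=A, msg='stop')): A:[stop] B:[]
After 12 (process(B)): A:[stop] B:[]
After 13 (send(from=A, to=B, msg='done')): A:[stop] B:[done]
After 14 (process(B)): A:[stop] B:[]

Answer: (empty)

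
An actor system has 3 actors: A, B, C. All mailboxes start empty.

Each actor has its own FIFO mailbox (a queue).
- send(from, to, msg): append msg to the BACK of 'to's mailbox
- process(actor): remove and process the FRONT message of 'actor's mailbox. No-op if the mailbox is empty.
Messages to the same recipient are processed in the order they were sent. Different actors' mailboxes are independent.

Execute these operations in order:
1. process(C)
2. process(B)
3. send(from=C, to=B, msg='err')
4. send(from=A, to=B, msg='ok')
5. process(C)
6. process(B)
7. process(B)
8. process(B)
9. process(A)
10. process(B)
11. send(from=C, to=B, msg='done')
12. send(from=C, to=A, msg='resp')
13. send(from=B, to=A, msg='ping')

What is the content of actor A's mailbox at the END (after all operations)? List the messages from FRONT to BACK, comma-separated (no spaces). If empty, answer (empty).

Answer: resp,ping

Derivation:
After 1 (process(C)): A:[] B:[] C:[]
After 2 (process(B)): A:[] B:[] C:[]
After 3 (send(from=C, to=B, msg='err')): A:[] B:[err] C:[]
After 4 (send(from=A, to=B, msg='ok')): A:[] B:[err,ok] C:[]
After 5 (process(C)): A:[] B:[err,ok] C:[]
After 6 (process(B)): A:[] B:[ok] C:[]
After 7 (process(B)): A:[] B:[] C:[]
After 8 (process(B)): A:[] B:[] C:[]
After 9 (process(A)): A:[] B:[] C:[]
After 10 (process(B)): A:[] B:[] C:[]
After 11 (send(from=C, to=B, msg='done')): A:[] B:[done] C:[]
After 12 (send(from=C, to=A, msg='resp')): A:[resp] B:[done] C:[]
After 13 (send(from=B, to=A, msg='ping')): A:[resp,ping] B:[done] C:[]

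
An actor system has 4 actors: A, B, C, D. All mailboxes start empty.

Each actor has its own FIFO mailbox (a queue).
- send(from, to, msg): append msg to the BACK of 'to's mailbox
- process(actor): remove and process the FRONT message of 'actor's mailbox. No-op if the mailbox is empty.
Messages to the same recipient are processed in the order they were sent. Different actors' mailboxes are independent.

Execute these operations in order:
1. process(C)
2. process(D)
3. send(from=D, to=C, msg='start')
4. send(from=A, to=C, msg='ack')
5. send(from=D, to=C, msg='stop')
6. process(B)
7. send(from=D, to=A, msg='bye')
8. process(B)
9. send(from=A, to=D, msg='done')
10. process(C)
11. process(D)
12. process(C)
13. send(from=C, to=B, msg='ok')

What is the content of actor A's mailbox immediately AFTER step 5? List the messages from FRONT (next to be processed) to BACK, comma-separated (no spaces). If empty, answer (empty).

After 1 (process(C)): A:[] B:[] C:[] D:[]
After 2 (process(D)): A:[] B:[] C:[] D:[]
After 3 (send(from=D, to=C, msg='start')): A:[] B:[] C:[start] D:[]
After 4 (send(from=A, to=C, msg='ack')): A:[] B:[] C:[start,ack] D:[]
After 5 (send(from=D, to=C, msg='stop')): A:[] B:[] C:[start,ack,stop] D:[]

(empty)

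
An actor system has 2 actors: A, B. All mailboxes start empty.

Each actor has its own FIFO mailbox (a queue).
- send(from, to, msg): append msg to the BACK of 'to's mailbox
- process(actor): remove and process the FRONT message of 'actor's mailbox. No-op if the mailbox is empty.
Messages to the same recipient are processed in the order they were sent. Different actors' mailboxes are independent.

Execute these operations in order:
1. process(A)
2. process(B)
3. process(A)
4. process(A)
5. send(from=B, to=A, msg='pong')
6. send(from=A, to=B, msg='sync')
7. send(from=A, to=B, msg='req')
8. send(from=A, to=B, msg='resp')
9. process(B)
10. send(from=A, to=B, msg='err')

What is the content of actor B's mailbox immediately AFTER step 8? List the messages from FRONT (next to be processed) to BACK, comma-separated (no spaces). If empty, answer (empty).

After 1 (process(A)): A:[] B:[]
After 2 (process(B)): A:[] B:[]
After 3 (process(A)): A:[] B:[]
After 4 (process(A)): A:[] B:[]
After 5 (send(from=B, to=A, msg='pong')): A:[pong] B:[]
After 6 (send(from=A, to=B, msg='sync')): A:[pong] B:[sync]
After 7 (send(from=A, to=B, msg='req')): A:[pong] B:[sync,req]
After 8 (send(from=A, to=B, msg='resp')): A:[pong] B:[sync,req,resp]

sync,req,resp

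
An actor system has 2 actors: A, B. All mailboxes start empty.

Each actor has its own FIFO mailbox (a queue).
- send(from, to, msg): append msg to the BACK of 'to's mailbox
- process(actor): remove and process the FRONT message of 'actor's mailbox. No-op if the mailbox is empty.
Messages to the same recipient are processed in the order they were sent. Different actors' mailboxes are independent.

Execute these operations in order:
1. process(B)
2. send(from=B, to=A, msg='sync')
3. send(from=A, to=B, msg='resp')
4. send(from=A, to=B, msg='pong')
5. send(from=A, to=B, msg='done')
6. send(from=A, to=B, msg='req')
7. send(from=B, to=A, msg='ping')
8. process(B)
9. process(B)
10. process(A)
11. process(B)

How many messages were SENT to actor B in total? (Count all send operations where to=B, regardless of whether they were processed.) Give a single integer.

After 1 (process(B)): A:[] B:[]
After 2 (send(from=B, to=A, msg='sync')): A:[sync] B:[]
After 3 (send(from=A, to=B, msg='resp')): A:[sync] B:[resp]
After 4 (send(from=A, to=B, msg='pong')): A:[sync] B:[resp,pong]
After 5 (send(from=A, to=B, msg='done')): A:[sync] B:[resp,pong,done]
After 6 (send(from=A, to=B, msg='req')): A:[sync] B:[resp,pong,done,req]
After 7 (send(from=B, to=A, msg='ping')): A:[sync,ping] B:[resp,pong,done,req]
After 8 (process(B)): A:[sync,ping] B:[pong,done,req]
After 9 (process(B)): A:[sync,ping] B:[done,req]
After 10 (process(A)): A:[ping] B:[done,req]
After 11 (process(B)): A:[ping] B:[req]

Answer: 4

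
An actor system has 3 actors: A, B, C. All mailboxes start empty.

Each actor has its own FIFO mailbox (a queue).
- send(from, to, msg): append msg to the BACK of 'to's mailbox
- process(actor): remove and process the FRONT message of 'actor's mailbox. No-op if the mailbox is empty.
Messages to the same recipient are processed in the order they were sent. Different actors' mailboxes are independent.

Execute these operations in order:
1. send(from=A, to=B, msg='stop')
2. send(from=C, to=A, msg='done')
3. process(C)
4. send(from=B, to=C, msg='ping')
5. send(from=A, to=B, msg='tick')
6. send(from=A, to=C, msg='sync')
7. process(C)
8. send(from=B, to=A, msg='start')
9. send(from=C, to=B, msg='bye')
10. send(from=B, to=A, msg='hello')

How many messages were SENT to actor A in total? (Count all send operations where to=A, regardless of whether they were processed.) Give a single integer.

After 1 (send(from=A, to=B, msg='stop')): A:[] B:[stop] C:[]
After 2 (send(from=C, to=A, msg='done')): A:[done] B:[stop] C:[]
After 3 (process(C)): A:[done] B:[stop] C:[]
After 4 (send(from=B, to=C, msg='ping')): A:[done] B:[stop] C:[ping]
After 5 (send(from=A, to=B, msg='tick')): A:[done] B:[stop,tick] C:[ping]
After 6 (send(from=A, to=C, msg='sync')): A:[done] B:[stop,tick] C:[ping,sync]
After 7 (process(C)): A:[done] B:[stop,tick] C:[sync]
After 8 (send(from=B, to=A, msg='start')): A:[done,start] B:[stop,tick] C:[sync]
After 9 (send(from=C, to=B, msg='bye')): A:[done,start] B:[stop,tick,bye] C:[sync]
After 10 (send(from=B, to=A, msg='hello')): A:[done,start,hello] B:[stop,tick,bye] C:[sync]

Answer: 3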